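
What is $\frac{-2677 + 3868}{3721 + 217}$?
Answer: $\frac{1191}{3938} \approx 0.30244$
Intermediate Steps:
$\frac{-2677 + 3868}{3721 + 217} = \frac{1191}{3938}$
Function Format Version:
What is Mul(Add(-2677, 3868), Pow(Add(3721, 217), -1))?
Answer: Rational(1191, 3938) ≈ 0.30244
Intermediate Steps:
Mul(Add(-2677, 3868), Pow(Add(3721, 217), -1)) = Mul(1191, Pow(3938, -1)) = Mul(1191, Rational(1, 3938)) = Rational(1191, 3938)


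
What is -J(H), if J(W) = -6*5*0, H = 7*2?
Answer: 0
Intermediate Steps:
H = 14
J(W) = 0 (J(W) = -30*0 = 0)
-J(H) = -1*0 = 0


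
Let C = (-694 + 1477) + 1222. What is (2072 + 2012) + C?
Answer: 6089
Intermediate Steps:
C = 2005 (C = 783 + 1222 = 2005)
(2072 + 2012) + C = (2072 + 2012) + 2005 = 4084 + 2005 = 6089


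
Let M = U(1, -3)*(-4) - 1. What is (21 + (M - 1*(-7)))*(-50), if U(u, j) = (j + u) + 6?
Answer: -550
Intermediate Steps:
U(u, j) = 6 + j + u
M = -17 (M = (6 - 3 + 1)*(-4) - 1 = 4*(-4) - 1 = -16 - 1 = -17)
(21 + (M - 1*(-7)))*(-50) = (21 + (-17 - 1*(-7)))*(-50) = (21 + (-17 + 7))*(-50) = (21 - 10)*(-50) = 11*(-50) = -550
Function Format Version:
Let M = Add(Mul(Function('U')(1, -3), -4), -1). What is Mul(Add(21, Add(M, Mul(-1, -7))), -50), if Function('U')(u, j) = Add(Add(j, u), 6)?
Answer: -550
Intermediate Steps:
Function('U')(u, j) = Add(6, j, u)
M = -17 (M = Add(Mul(Add(6, -3, 1), -4), -1) = Add(Mul(4, -4), -1) = Add(-16, -1) = -17)
Mul(Add(21, Add(M, Mul(-1, -7))), -50) = Mul(Add(21, Add(-17, Mul(-1, -7))), -50) = Mul(Add(21, Add(-17, 7)), -50) = Mul(Add(21, -10), -50) = Mul(11, -50) = -550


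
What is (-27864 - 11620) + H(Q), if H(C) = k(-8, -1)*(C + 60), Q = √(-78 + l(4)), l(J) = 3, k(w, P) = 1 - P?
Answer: -39364 + 10*I*√3 ≈ -39364.0 + 17.32*I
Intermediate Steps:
Q = 5*I*√3 (Q = √(-78 + 3) = √(-75) = 5*I*√3 ≈ 8.6602*I)
H(C) = 120 + 2*C (H(C) = (1 - 1*(-1))*(C + 60) = (1 + 1)*(60 + C) = 2*(60 + C) = 120 + 2*C)
(-27864 - 11620) + H(Q) = (-27864 - 11620) + (120 + 2*(5*I*√3)) = -39484 + (120 + 10*I*√3) = -39364 + 10*I*√3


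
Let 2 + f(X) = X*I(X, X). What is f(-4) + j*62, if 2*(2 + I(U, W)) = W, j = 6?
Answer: 386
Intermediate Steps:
I(U, W) = -2 + W/2
f(X) = -2 + X*(-2 + X/2)
f(-4) + j*62 = (-2 + (½)*(-4)*(-4 - 4)) + 6*62 = (-2 + (½)*(-4)*(-8)) + 372 = (-2 + 16) + 372 = 14 + 372 = 386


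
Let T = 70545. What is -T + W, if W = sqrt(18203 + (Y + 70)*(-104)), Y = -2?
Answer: -70545 + sqrt(11131) ≈ -70440.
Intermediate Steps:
W = sqrt(11131) (W = sqrt(18203 + (-2 + 70)*(-104)) = sqrt(18203 + 68*(-104)) = sqrt(18203 - 7072) = sqrt(11131) ≈ 105.50)
-T + W = -1*70545 + sqrt(11131) = -70545 + sqrt(11131)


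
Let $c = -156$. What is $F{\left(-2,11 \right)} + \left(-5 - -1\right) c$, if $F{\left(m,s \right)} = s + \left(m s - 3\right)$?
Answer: $610$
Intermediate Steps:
$F{\left(m,s \right)} = -3 + s + m s$ ($F{\left(m,s \right)} = s + \left(-3 + m s\right) = -3 + s + m s$)
$F{\left(-2,11 \right)} + \left(-5 - -1\right) c = \left(-3 + 11 - 22\right) + \left(-5 - -1\right) \left(-156\right) = \left(-3 + 11 - 22\right) + \left(-5 + 1\right) \left(-156\right) = -14 - -624 = -14 + 624 = 610$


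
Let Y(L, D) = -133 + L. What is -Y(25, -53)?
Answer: 108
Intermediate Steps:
-Y(25, -53) = -(-133 + 25) = -1*(-108) = 108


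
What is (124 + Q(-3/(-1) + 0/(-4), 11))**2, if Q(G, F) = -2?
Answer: 14884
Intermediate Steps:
(124 + Q(-3/(-1) + 0/(-4), 11))**2 = (124 - 2)**2 = 122**2 = 14884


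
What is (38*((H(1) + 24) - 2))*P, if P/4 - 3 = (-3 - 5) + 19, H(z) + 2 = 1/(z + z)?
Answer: 43624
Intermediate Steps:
H(z) = -2 + 1/(2*z) (H(z) = -2 + 1/(z + z) = -2 + 1/(2*z))
P = 56 (P = 12 + 4*((-3 - 5) + 19) = 12 + 4*(-8 + 19) = 12 + 4*11 = 12 + 44 = 56)
(38*((H(1) + 24) - 2))*P = (38*(((-2 + (½)/1) + 24) - 2))*56 = (38*(((-2 + (½)*1) + 24) - 2))*56 = (38*(((-2 + ½) + 24) - 2))*56 = (38*((-3/2 + 24) - 2))*56 = (38*(45/2 - 2))*56 = (38*(41/2))*56 = 779*56 = 43624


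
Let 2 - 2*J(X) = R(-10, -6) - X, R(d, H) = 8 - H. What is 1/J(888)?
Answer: 1/438 ≈ 0.0022831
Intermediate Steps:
J(X) = -6 + X/2 (J(X) = 1 - ((8 - 1*(-6)) - X)/2 = 1 - ((8 + 6) - X)/2 = 1 - (14 - X)/2 = 1 + (-7 + X/2) = -6 + X/2)
1/J(888) = 1/(-6 + (1/2)*888) = 1/(-6 + 444) = 1/438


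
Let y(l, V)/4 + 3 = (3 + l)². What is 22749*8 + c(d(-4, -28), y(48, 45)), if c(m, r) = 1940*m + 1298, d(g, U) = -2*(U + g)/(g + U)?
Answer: 179410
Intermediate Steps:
y(l, V) = -12 + 4*(3 + l)²
d(g, U) = -2 (d(g, U) = -2*(U + g)/(U + g) = -2*1 = -2)
c(m, r) = 1298 + 1940*m
22749*8 + c(d(-4, -28), y(48, 45)) = 22749*8 + (1298 + 1940*(-2)) = 181992 + (1298 - 3880) = 181992 - 2582 = 179410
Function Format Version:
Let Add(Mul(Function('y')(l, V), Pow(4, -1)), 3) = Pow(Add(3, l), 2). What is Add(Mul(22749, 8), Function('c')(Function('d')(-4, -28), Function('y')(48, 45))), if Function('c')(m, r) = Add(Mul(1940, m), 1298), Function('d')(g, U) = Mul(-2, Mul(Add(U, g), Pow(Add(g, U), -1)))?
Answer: 179410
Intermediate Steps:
Function('y')(l, V) = Add(-12, Mul(4, Pow(Add(3, l), 2)))
Function('d')(g, U) = -2 (Function('d')(g, U) = Mul(-2, Mul(Add(U, g), Pow(Add(U, g), -1))) = Mul(-2, 1) = -2)
Function('c')(m, r) = Add(1298, Mul(1940, m))
Add(Mul(22749, 8), Function('c')(Function('d')(-4, -28), Function('y')(48, 45))) = Add(Mul(22749, 8), Add(1298, Mul(1940, -2))) = Add(181992, Add(1298, -3880)) = Add(181992, -2582) = 179410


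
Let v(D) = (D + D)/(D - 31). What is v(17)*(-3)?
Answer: 51/7 ≈ 7.2857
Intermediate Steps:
v(D) = 2*D/(-31 + D) (v(D) = (2*D)/(-31 + D) = 2*D/(-31 + D))
v(17)*(-3) = (2*17/(-31 + 17))*(-3) = (2*17/(-14))*(-3) = (2*17*(-1/14))*(-3) = -17/7*(-3) = 51/7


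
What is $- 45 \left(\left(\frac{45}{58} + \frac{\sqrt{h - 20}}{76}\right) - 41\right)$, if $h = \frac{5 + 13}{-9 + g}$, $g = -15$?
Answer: $\frac{104985}{58} - \frac{45 i \sqrt{83}}{152} \approx 1810.1 - 2.6972 i$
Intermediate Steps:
$h = - \frac{3}{4}$ ($h = \frac{5 + 13}{-9 - 15} = \frac{18}{-24} = 18 \left(- \frac{1}{24}\right) = - \frac{3}{4} \approx -0.75$)
$- 45 \left(\left(\frac{45}{58} + \frac{\sqrt{h - 20}}{76}\right) - 41\right) = - 45 \left(\left(\frac{45}{58} + \frac{\sqrt{- \frac{3}{4} - 20}}{76}\right) - 41\right) = - 45 \left(\left(45 \cdot \frac{1}{58} + \sqrt{- \frac{83}{4}} \cdot \frac{1}{76}\right) - 41\right) = - 45 \left(\left(\frac{45}{58} + \frac{i \sqrt{83}}{2} \cdot \frac{1}{76}\right) - 41\right) = - 45 \left(\left(\frac{45}{58} + \frac{i \sqrt{83}}{152}\right) - 41\right) = - 45 \left(- \frac{2333}{58} + \frac{i \sqrt{83}}{152}\right) = \frac{104985}{58} - \frac{45 i \sqrt{83}}{152}$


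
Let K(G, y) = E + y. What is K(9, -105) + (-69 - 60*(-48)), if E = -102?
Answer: 2604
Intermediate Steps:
K(G, y) = -102 + y
K(9, -105) + (-69 - 60*(-48)) = (-102 - 105) + (-69 - 60*(-48)) = -207 + (-69 + 2880) = -207 + 2811 = 2604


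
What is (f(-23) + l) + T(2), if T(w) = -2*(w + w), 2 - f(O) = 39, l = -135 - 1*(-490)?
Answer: 310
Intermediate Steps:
l = 355 (l = -135 + 490 = 355)
f(O) = -37 (f(O) = 2 - 1*39 = 2 - 39 = -37)
T(w) = -4*w
(f(-23) + l) + T(2) = (-37 + 355) - 4*2 = 318 - 8 = 310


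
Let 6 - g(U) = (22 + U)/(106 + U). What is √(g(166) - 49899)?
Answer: I*√57677107/34 ≈ 223.37*I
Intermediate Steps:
g(U) = 6 - (22 + U)/(106 + U)
√(g(166) - 49899) = √((614 + 5*166)/(106 + 166) - 49899) = √((614 + 830)/272 - 49899) = √((1/272)*1444 - 49899) = √(361/68 - 49899) = √(-3392771/68) = I*√57677107/34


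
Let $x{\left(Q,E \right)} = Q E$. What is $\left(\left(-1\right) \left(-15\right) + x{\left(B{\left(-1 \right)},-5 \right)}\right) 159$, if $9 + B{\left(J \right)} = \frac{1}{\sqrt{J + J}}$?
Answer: $9540 + \frac{795 i \sqrt{2}}{2} \approx 9540.0 + 562.15 i$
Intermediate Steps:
$B{\left(J \right)} = -9 + \frac{\sqrt{2}}{2 \sqrt{J}}$ ($B{\left(J \right)} = -9 + \frac{1}{\sqrt{J + J}} = -9 + \frac{1}{\sqrt{2 J}} = -9 + \frac{1}{\sqrt{2} \sqrt{J}} = -9 + \frac{\sqrt{2}}{2 \sqrt{J}}$)
$x{\left(Q,E \right)} = E Q$
$\left(\left(-1\right) \left(-15\right) + x{\left(B{\left(-1 \right)},-5 \right)}\right) 159 = \left(\left(-1\right) \left(-15\right) - 5 \left(-9 + \frac{\sqrt{2}}{2 i}\right)\right) 159 = \left(15 - 5 \left(-9 + \frac{\sqrt{2} \left(- i\right)}{2}\right)\right) 159 = \left(15 - 5 \left(-9 - \frac{i \sqrt{2}}{2}\right)\right) 159 = \left(15 + \left(45 + \frac{5 i \sqrt{2}}{2}\right)\right) 159 = \left(60 + \frac{5 i \sqrt{2}}{2}\right) 159 = 9540 + \frac{795 i \sqrt{2}}{2}$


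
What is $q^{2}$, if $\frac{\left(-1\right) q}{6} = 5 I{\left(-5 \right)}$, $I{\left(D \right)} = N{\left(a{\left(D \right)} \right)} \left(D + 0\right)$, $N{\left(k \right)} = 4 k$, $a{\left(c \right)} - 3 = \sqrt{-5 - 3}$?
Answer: $360000 + 4320000 i \sqrt{2} \approx 3.6 \cdot 10^{5} + 6.1094 \cdot 10^{6} i$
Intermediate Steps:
$a{\left(c \right)} = 3 + 2 i \sqrt{2}$ ($a{\left(c \right)} = 3 + \sqrt{-5 - 3} = 3 + \sqrt{-8} = 3 + 2 i \sqrt{2}$)
$I{\left(D \right)} = D \left(12 + 8 i \sqrt{2}\right)$ ($I{\left(D \right)} = 4 \left(3 + 2 i \sqrt{2}\right) \left(D + 0\right) = \left(12 + 8 i \sqrt{2}\right) D = D \left(12 + 8 i \sqrt{2}\right)$)
$q = 1800 + 1200 i \sqrt{2}$ ($q = - 6 \cdot 5 \cdot 4 \left(-5\right) \left(3 + 2 i \sqrt{2}\right) = - 6 \cdot 5 \left(-60 - 40 i \sqrt{2}\right) = - 6 \left(-300 - 200 i \sqrt{2}\right) = 1800 + 1200 i \sqrt{2} \approx 1800.0 + 1697.1 i$)
$q^{2} = \left(1800 + 1200 i \sqrt{2}\right)^{2}$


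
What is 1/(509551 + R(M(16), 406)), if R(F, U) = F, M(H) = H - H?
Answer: 1/509551 ≈ 1.9625e-6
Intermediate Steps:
M(H) = 0
1/(509551 + R(M(16), 406)) = 1/(509551 + 0) = 1/509551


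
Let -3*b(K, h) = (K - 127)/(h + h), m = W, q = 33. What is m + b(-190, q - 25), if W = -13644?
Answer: -654595/48 ≈ -13637.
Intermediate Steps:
m = -13644
b(K, h) = -(-127 + K)/(6*h) (b(K, h) = -(K - 127)/(3*(h + h)) = -(-127 + K)/(3*(2*h)) = -(-127 + K)*1/(2*h)/3 = -(-127 + K)/(6*h))
m + b(-190, q - 25) = -13644 + (127 - 1*(-190))/(6*(33 - 25)) = -13644 + (⅙)*(127 + 190)/8 = -13644 + (⅙)*(⅛)*317 = -13644 + 317/48 = -654595/48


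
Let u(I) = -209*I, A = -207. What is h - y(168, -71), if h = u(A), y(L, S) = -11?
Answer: 43274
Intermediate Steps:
h = 43263 (h = -209*(-207) = 43263)
h - y(168, -71) = 43263 - 1*(-11) = 43263 + 11 = 43274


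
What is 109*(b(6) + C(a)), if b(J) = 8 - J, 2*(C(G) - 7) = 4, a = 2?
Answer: 1199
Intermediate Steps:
C(G) = 9 (C(G) = 7 + (½)*4 = 7 + 2 = 9)
109*(b(6) + C(a)) = 109*((8 - 1*6) + 9) = 109*((8 - 6) + 9) = 109*(2 + 9) = 109*11 = 1199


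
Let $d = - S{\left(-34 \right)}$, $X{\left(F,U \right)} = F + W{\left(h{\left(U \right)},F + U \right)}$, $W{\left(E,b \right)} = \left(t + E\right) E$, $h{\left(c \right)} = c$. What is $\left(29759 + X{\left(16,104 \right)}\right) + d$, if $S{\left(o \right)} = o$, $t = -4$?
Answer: $40209$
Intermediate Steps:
$W{\left(E,b \right)} = E \left(-4 + E\right)$ ($W{\left(E,b \right)} = \left(-4 + E\right) E = E \left(-4 + E\right)$)
$X{\left(F,U \right)} = F + U \left(-4 + U\right)$
$d = 34$ ($d = \left(-1\right) \left(-34\right) = 34$)
$\left(29759 + X{\left(16,104 \right)}\right) + d = \left(29759 + \left(16 + 104 \left(-4 + 104\right)\right)\right) + 34 = \left(29759 + \left(16 + 104 \cdot 100\right)\right) + 34 = \left(29759 + \left(16 + 10400\right)\right) + 34 = \left(29759 + 10416\right) + 34 = 40175 + 34 = 40209$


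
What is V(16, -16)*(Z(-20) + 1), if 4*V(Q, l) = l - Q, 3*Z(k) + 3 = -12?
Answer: 32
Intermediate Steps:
Z(k) = -5 (Z(k) = -1 + (⅓)*(-12) = -1 - 4 = -5)
V(Q, l) = -Q/4 + l/4 (V(Q, l) = (l - Q)/4 = -Q/4 + l/4)
V(16, -16)*(Z(-20) + 1) = (-¼*16 + (¼)*(-16))*(-5 + 1) = (-4 - 4)*(-4) = -8*(-4) = 32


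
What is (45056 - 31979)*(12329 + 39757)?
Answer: 681128622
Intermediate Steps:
(45056 - 31979)*(12329 + 39757) = 13077*52086 = 681128622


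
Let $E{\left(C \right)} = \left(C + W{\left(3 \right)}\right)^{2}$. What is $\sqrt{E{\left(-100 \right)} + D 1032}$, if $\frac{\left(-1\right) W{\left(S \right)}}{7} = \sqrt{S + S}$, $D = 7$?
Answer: $\sqrt{17518 + 1400 \sqrt{6}} \approx 144.73$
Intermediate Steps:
$W{\left(S \right)} = - 7 \sqrt{2} \sqrt{S}$ ($W{\left(S \right)} = - 7 \sqrt{S + S} = - 7 \sqrt{2 S} = - 7 \sqrt{2} \sqrt{S}$)
$E{\left(C \right)} = \left(C - 7 \sqrt{6}\right)^{2}$ ($E{\left(C \right)} = \left(C - 7 \sqrt{2} \sqrt{3}\right)^{2} = \left(C - 7 \sqrt{6}\right)^{2}$)
$\sqrt{E{\left(-100 \right)} + D 1032} = \sqrt{\left(-100 - 7 \sqrt{6}\right)^{2} + 7 \cdot 1032} = \sqrt{\left(-100 - 7 \sqrt{6}\right)^{2} + 7224} = \sqrt{7224 + \left(-100 - 7 \sqrt{6}\right)^{2}}$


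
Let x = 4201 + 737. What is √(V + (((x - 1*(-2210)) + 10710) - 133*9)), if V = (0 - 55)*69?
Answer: √12866 ≈ 113.43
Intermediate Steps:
x = 4938
V = -3795 (V = -55*69 = -3795)
√(V + (((x - 1*(-2210)) + 10710) - 133*9)) = √(-3795 + (((4938 - 1*(-2210)) + 10710) - 133*9)) = √(-3795 + (((4938 + 2210) + 10710) - 1197)) = √(-3795 + ((7148 + 10710) - 1197)) = √(-3795 + (17858 - 1197)) = √(-3795 + 16661) = √12866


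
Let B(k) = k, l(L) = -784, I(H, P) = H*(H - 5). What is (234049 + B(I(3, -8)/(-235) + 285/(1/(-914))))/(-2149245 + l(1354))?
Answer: 6213629/505256815 ≈ 0.012298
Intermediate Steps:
I(H, P) = H*(-5 + H)
(234049 + B(I(3, -8)/(-235) + 285/(1/(-914))))/(-2149245 + l(1354)) = (234049 + ((3*(-5 + 3))/(-235) + 285/(1/(-914))))/(-2149245 - 784) = (234049 + ((3*(-2))*(-1/235) + 285/(-1/914)))/(-2150029) = (234049 + (-6*(-1/235) + 285*(-914)))*(-1/2150029) = (234049 + (6/235 - 260490))*(-1/2150029) = (234049 - 61215144/235)*(-1/2150029) = -6213629/235*(-1/2150029) = 6213629/505256815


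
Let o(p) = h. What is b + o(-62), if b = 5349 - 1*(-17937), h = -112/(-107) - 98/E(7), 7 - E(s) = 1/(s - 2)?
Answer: 42332923/1819 ≈ 23273.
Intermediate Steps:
E(s) = 7 - 1/(-2 + s) (E(s) = 7 - 1/(s - 2) = 7 - 1/(-2 + s))
h = -24311/1819 (h = -112/(-107) - 98*(-2 + 7)/(-15 + 7*7) = -112*(-1/107) - 98*5/(-15 + 49) = 112/107 - 98/((⅕)*34) = 112/107 - 98/34/5 = 112/107 - 98*5/34 = 112/107 - 245/17 = -24311/1819 ≈ -13.365)
o(p) = -24311/1819
b = 23286 (b = 5349 + 17937 = 23286)
b + o(-62) = 23286 - 24311/1819 = 42332923/1819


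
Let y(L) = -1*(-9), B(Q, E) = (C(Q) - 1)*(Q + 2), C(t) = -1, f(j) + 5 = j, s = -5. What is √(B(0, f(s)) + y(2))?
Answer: √5 ≈ 2.2361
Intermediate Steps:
f(j) = -5 + j
B(Q, E) = -4 - 2*Q (B(Q, E) = (-1 - 1)*(Q + 2) = -2*(2 + Q) = -4 - 2*Q)
y(L) = 9
√(B(0, f(s)) + y(2)) = √((-4 - 2*0) + 9) = √((-4 + 0) + 9) = √(-4 + 9) = √5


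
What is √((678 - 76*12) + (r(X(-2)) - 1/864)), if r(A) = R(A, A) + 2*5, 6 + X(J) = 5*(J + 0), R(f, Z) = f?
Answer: I*√1244166/72 ≈ 15.492*I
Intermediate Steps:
X(J) = -6 + 5*J (X(J) = -6 + 5*(J + 0) = -6 + 5*J)
r(A) = 10 + A (r(A) = A + 2*5 = A + 10 = 10 + A)
√((678 - 76*12) + (r(X(-2)) - 1/864)) = √((678 - 76*12) + ((10 + (-6 + 5*(-2))) - 1/864)) = √((678 - 1*912) + ((10 + (-6 - 10)) - 1*1/864)) = √((678 - 912) + ((10 - 16) - 1/864)) = √(-234 + (-6 - 1/864)) = √(-234 - 5185/864) = √(-207361/864) = I*√1244166/72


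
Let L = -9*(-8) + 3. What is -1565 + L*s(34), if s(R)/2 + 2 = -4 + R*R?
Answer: 170935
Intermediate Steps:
L = 75 (L = 72 + 3 = 75)
s(R) = -12 + 2*R**2 (s(R) = -4 + 2*(-4 + R*R) = -4 + 2*(-4 + R**2) = -4 + (-8 + 2*R**2) = -12 + 2*R**2)
-1565 + L*s(34) = -1565 + 75*(-12 + 2*34**2) = -1565 + 75*(-12 + 2*1156) = -1565 + 75*(-12 + 2312) = -1565 + 75*2300 = -1565 + 172500 = 170935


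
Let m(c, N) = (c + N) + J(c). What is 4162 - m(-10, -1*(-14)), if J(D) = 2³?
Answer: 4150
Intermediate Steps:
J(D) = 8
m(c, N) = 8 + N + c (m(c, N) = (c + N) + 8 = (N + c) + 8 = 8 + N + c)
4162 - m(-10, -1*(-14)) = 4162 - (8 - 1*(-14) - 10) = 4162 - (8 + 14 - 10) = 4162 - 1*12 = 4162 - 12 = 4150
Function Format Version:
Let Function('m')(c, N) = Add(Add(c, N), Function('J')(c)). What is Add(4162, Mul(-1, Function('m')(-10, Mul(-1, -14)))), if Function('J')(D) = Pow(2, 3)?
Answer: 4150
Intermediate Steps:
Function('J')(D) = 8
Function('m')(c, N) = Add(8, N, c) (Function('m')(c, N) = Add(Add(c, N), 8) = Add(Add(N, c), 8) = Add(8, N, c))
Add(4162, Mul(-1, Function('m')(-10, Mul(-1, -14)))) = Add(4162, Mul(-1, Add(8, Mul(-1, -14), -10))) = Add(4162, Mul(-1, Add(8, 14, -10))) = Add(4162, Mul(-1, 12)) = Add(4162, -12) = 4150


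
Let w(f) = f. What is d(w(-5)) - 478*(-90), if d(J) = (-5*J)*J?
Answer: 42895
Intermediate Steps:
d(J) = -5*J²
d(w(-5)) - 478*(-90) = -5*(-5)² - 478*(-90) = -5*25 + 43020 = -125 + 43020 = 42895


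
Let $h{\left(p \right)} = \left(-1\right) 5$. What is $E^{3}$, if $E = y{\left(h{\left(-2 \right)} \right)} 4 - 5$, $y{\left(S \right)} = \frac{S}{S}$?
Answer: $-1$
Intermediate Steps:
$h{\left(p \right)} = -5$
$y{\left(S \right)} = 1$
$E = -1$ ($E = 1 \cdot 4 - 5 = 4 - 5 = -1$)
$E^{3} = \left(-1\right)^{3} = -1$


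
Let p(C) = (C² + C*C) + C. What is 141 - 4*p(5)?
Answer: -79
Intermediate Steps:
p(C) = C + 2*C² (p(C) = (C² + C²) + C = 2*C² + C = C + 2*C²)
141 - 4*p(5) = 141 - 20*(1 + 2*5) = 141 - 20*(1 + 10) = 141 - 20*11 = 141 - 4*55 = 141 - 220 = -79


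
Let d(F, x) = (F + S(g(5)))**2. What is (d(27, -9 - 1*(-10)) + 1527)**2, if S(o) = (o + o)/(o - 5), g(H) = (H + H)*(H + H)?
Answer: 734544987136/130321 ≈ 5.6364e+6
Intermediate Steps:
g(H) = 4*H**2 (g(H) = (2*H)*(2*H) = 4*H**2)
S(o) = 2*o/(-5 + o) (S(o) = (2*o)/(-5 + o) = 2*o/(-5 + o))
d(F, x) = (40/19 + F)**2 (d(F, x) = (F + 2*(4*5**2)/(-5 + 4*5**2))**2 = (F + 2*(4*25)/(-5 + 4*25))**2 = (F + 2*100/(-5 + 100))**2 = (F + 2*100/95)**2 = (F + 2*100*(1/95))**2 = (F + 40/19)**2 = (40/19 + F)**2)
(d(27, -9 - 1*(-10)) + 1527)**2 = ((40 + 19*27)**2/361 + 1527)**2 = ((40 + 513)**2/361 + 1527)**2 = ((1/361)*553**2 + 1527)**2 = ((1/361)*305809 + 1527)**2 = (305809/361 + 1527)**2 = (857056/361)**2 = 734544987136/130321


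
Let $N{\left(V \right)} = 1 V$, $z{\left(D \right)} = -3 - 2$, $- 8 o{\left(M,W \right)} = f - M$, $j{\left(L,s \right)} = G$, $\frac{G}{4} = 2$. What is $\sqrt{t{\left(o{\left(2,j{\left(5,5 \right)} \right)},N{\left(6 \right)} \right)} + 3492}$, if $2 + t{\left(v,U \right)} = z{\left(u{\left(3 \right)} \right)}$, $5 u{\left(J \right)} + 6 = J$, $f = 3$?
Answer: $\sqrt{3485} \approx 59.034$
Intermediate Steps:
$G = 8$ ($G = 4 \cdot 2 = 8$)
$j{\left(L,s \right)} = 8$
$u{\left(J \right)} = - \frac{6}{5} + \frac{J}{5}$
$o{\left(M,W \right)} = - \frac{3}{8} + \frac{M}{8}$ ($o{\left(M,W \right)} = - \frac{3 - M}{8} = - \frac{3}{8} + \frac{M}{8}$)
$z{\left(D \right)} = -5$
$N{\left(V \right)} = V$
$t{\left(v,U \right)} = -7$ ($t{\left(v,U \right)} = -2 - 5 = -7$)
$\sqrt{t{\left(o{\left(2,j{\left(5,5 \right)} \right)},N{\left(6 \right)} \right)} + 3492} = \sqrt{-7 + 3492} = \sqrt{3485}$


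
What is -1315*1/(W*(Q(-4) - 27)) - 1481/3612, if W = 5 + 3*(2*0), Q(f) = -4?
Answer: 904045/111972 ≈ 8.0739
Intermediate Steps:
W = 5 (W = 5 + 3*0 = 5 + 0 = 5)
-1315*1/(W*(Q(-4) - 27)) - 1481/3612 = -1315*1/(5*(-4 - 27)) - 1481/3612 = -1315/(5*(-31)) - 1481*1/3612 = -1315/(-155) - 1481/3612 = -1315*(-1/155) - 1481/3612 = 263/31 - 1481/3612 = 904045/111972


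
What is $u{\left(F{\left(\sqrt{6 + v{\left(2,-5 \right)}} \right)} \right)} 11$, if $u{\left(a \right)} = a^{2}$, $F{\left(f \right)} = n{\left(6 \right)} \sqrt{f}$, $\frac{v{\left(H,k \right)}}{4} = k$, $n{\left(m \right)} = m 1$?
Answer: $396 i \sqrt{14} \approx 1481.7 i$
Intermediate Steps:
$n{\left(m \right)} = m$
$v{\left(H,k \right)} = 4 k$
$F{\left(f \right)} = 6 \sqrt{f}$
$u{\left(F{\left(\sqrt{6 + v{\left(2,-5 \right)}} \right)} \right)} 11 = \left(6 \sqrt{\sqrt{6 + 4 \left(-5\right)}}\right)^{2} \cdot 11 = \left(6 \sqrt{\sqrt{6 - 20}}\right)^{2} \cdot 11 = \left(6 \sqrt{\sqrt{-14}}\right)^{2} \cdot 11 = \left(6 \sqrt{i \sqrt{14}}\right)^{2} \cdot 11 = \left(6 \sqrt[4]{14} \sqrt{i}\right)^{2} \cdot 11 = 36 i \sqrt{14} \cdot 11 = 396 i \sqrt{14}$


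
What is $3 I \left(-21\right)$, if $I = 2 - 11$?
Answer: $567$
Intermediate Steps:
$I = -9$ ($I = 2 - 11 = -9$)
$3 I \left(-21\right) = 3 \left(-9\right) \left(-21\right) = \left(-27\right) \left(-21\right) = 567$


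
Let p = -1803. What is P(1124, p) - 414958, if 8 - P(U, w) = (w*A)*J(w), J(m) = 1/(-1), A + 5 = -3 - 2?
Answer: -396920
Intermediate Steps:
A = -10 (A = -5 + (-3 - 2) = -5 - 5 = -10)
J(m) = -1
P(U, w) = 8 - 10*w (P(U, w) = 8 - w*(-10)*(-1) = 8 - (-10*w)*(-1) = 8 - 10*w)
P(1124, p) - 414958 = (8 - 10*(-1803)) - 414958 = (8 + 18030) - 414958 = 18038 - 414958 = -396920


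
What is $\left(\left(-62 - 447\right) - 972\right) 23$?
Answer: $-34063$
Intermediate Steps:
$\left(\left(-62 - 447\right) - 972\right) 23 = \left(-509 - 972\right) 23 = \left(-1481\right) 23 = -34063$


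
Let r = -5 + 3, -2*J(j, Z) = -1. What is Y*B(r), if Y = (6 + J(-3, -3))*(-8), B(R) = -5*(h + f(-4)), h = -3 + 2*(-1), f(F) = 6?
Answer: 260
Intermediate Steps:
h = -5 (h = -3 - 2 = -5)
J(j, Z) = ½ (J(j, Z) = -½*(-1) = ½)
r = -2
B(R) = -5 (B(R) = -5*(-5 + 6) = -5*1 = -5)
Y = -52 (Y = (6 + ½)*(-8) = (13/2)*(-8) = -52)
Y*B(r) = -52*(-5) = 260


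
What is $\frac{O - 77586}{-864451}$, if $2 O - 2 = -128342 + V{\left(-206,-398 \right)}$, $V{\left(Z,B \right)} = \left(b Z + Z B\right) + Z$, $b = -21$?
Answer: $\frac{98702}{864451} \approx 0.11418$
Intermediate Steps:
$V{\left(Z,B \right)} = - 20 Z + B Z$ ($V{\left(Z,B \right)} = \left(- 21 Z + Z B\right) + Z = \left(- 21 Z + B Z\right) + Z = - 20 Z + B Z$)
$O = -21116$ ($O = 1 + \frac{-128342 - 206 \left(-20 - 398\right)}{2} = 1 + \frac{-128342 - -86108}{2} = 1 + \frac{-128342 + 86108}{2} = 1 + \frac{1}{2} \left(-42234\right) = 1 - 21117 = -21116$)
$\frac{O - 77586}{-864451} = \frac{-21116 - 77586}{-864451} = \left(-98702\right) \left(- \frac{1}{864451}\right) = \frac{98702}{864451}$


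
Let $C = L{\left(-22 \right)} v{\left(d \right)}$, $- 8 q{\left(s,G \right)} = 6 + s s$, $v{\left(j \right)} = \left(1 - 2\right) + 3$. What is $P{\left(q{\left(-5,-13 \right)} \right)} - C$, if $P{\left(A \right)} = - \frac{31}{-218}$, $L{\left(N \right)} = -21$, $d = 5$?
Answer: $\frac{9187}{218} \approx 42.142$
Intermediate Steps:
$v{\left(j \right)} = 2$ ($v{\left(j \right)} = -1 + 3 = 2$)
$q{\left(s,G \right)} = - \frac{3}{4} - \frac{s^{2}}{8}$ ($q{\left(s,G \right)} = - \frac{6 + s s}{8} = - \frac{6 + s^{2}}{8} = - \frac{3}{4} - \frac{s^{2}}{8}$)
$P{\left(A \right)} = \frac{31}{218}$ ($P{\left(A \right)} = \left(-31\right) \left(- \frac{1}{218}\right) = \frac{31}{218}$)
$C = -42$ ($C = \left(-21\right) 2 = -42$)
$P{\left(q{\left(-5,-13 \right)} \right)} - C = \frac{31}{218} - -42 = \frac{31}{218} + 42 = \frac{9187}{218}$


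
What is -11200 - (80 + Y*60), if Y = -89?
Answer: -5940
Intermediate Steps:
-11200 - (80 + Y*60) = -11200 - (80 - 89*60) = -11200 - (80 - 5340) = -11200 - 1*(-5260) = -11200 + 5260 = -5940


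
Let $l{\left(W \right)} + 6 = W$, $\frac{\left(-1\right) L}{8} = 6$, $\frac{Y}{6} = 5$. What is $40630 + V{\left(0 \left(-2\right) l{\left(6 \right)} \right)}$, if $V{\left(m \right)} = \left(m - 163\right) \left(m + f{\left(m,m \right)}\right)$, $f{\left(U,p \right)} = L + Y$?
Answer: $43564$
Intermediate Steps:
$Y = 30$ ($Y = 6 \cdot 5 = 30$)
$L = -48$ ($L = \left(-8\right) 6 = -48$)
$l{\left(W \right)} = -6 + W$
$f{\left(U,p \right)} = -18$ ($f{\left(U,p \right)} = -48 + 30 = -18$)
$V{\left(m \right)} = \left(-163 + m\right) \left(-18 + m\right)$ ($V{\left(m \right)} = \left(m - 163\right) \left(m - 18\right) = \left(-163 + m\right) \left(-18 + m\right)$)
$40630 + V{\left(0 \left(-2\right) l{\left(6 \right)} \right)} = 40630 + \left(2934 + \left(0 \left(-2\right) \left(-6 + 6\right)\right)^{2} - 181 \cdot 0 \left(-2\right) \left(-6 + 6\right)\right) = 40630 + \left(2934 + \left(0 \cdot 0\right)^{2} - 181 \cdot 0 \cdot 0\right) = 40630 + \left(2934 + 0^{2} - 0\right) = 40630 + \left(2934 + 0 + 0\right) = 40630 + 2934 = 43564$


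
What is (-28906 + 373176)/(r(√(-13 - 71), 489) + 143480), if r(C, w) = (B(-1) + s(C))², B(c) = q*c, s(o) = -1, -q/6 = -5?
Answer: 344270/144441 ≈ 2.3835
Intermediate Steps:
q = 30 (q = -6*(-5) = 30)
B(c) = 30*c
r(C, w) = 961 (r(C, w) = (30*(-1) - 1)² = (-30 - 1)² = (-31)² = 961)
(-28906 + 373176)/(r(√(-13 - 71), 489) + 143480) = (-28906 + 373176)/(961 + 143480) = 344270/144441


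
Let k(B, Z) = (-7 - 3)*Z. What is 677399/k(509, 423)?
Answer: -677399/4230 ≈ -160.14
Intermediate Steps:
k(B, Z) = -10*Z
677399/k(509, 423) = 677399/((-10*423)) = 677399/(-4230) = 677399*(-1/4230) = -677399/4230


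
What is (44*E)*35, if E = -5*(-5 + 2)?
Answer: 23100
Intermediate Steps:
E = 15 (E = -5*(-3) = 15)
(44*E)*35 = (44*15)*35 = 660*35 = 23100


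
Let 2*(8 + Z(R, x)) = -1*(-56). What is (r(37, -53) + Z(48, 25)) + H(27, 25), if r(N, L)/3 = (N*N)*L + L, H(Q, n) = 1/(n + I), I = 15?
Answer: -8712399/40 ≈ -2.1781e+5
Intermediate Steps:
Z(R, x) = 20 (Z(R, x) = -8 + (-1*(-56))/2 = -8 + (½)*56 = -8 + 28 = 20)
H(Q, n) = 1/(15 + n) (H(Q, n) = 1/(n + 15) = 1/(15 + n))
r(N, L) = 3*L + 3*L*N² (r(N, L) = 3*((N*N)*L + L) = 3*(N²*L + L) = 3*(L*N² + L) = 3*(L + L*N²) = 3*L + 3*L*N²)
(r(37, -53) + Z(48, 25)) + H(27, 25) = (3*(-53)*(1 + 37²) + 20) + 1/(15 + 25) = (3*(-53)*(1 + 1369) + 20) + 1/40 = (3*(-53)*1370 + 20) + 1/40 = (-217830 + 20) + 1/40 = -217810 + 1/40 = -8712399/40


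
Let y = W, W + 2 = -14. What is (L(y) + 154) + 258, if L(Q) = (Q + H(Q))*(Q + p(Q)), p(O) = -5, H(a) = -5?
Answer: 853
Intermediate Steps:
W = -16 (W = -2 - 14 = -16)
y = -16
L(Q) = (-5 + Q)**2 (L(Q) = (Q - 5)*(Q - 5) = (-5 + Q)*(-5 + Q) = (-5 + Q)**2)
(L(y) + 154) + 258 = ((25 + (-16)**2 - 10*(-16)) + 154) + 258 = ((25 + 256 + 160) + 154) + 258 = (441 + 154) + 258 = 595 + 258 = 853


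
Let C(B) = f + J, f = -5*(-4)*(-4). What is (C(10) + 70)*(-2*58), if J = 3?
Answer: 812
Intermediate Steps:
f = -80 (f = 20*(-4) = -80)
C(B) = -77 (C(B) = -80 + 3 = -77)
(C(10) + 70)*(-2*58) = (-77 + 70)*(-2*58) = -7*(-116) = 812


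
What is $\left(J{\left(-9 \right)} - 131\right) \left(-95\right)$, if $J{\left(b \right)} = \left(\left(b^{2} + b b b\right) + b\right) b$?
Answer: $-549290$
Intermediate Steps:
$J{\left(b \right)} = b \left(b + b^{2} + b^{3}\right)$ ($J{\left(b \right)} = \left(\left(b^{2} + b^{2} b\right) + b\right) b = \left(\left(b^{2} + b^{3}\right) + b\right) b = \left(b + b^{2} + b^{3}\right) b = b \left(b + b^{2} + b^{3}\right)$)
$\left(J{\left(-9 \right)} - 131\right) \left(-95\right) = \left(\left(-9\right)^{2} \left(1 - 9 + \left(-9\right)^{2}\right) - 131\right) \left(-95\right) = \left(81 \left(1 - 9 + 81\right) - 131\right) \left(-95\right) = \left(81 \cdot 73 - 131\right) \left(-95\right) = \left(5913 - 131\right) \left(-95\right) = 5782 \left(-95\right) = -549290$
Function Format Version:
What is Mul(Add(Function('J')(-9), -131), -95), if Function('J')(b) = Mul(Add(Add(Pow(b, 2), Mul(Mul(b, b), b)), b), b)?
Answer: -549290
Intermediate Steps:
Function('J')(b) = Mul(b, Add(b, Pow(b, 2), Pow(b, 3))) (Function('J')(b) = Mul(Add(Add(Pow(b, 2), Mul(Pow(b, 2), b)), b), b) = Mul(Add(Add(Pow(b, 2), Pow(b, 3)), b), b) = Mul(Add(b, Pow(b, 2), Pow(b, 3)), b) = Mul(b, Add(b, Pow(b, 2), Pow(b, 3))))
Mul(Add(Function('J')(-9), -131), -95) = Mul(Add(Mul(Pow(-9, 2), Add(1, -9, Pow(-9, 2))), -131), -95) = Mul(Add(Mul(81, Add(1, -9, 81)), -131), -95) = Mul(Add(Mul(81, 73), -131), -95) = Mul(Add(5913, -131), -95) = Mul(5782, -95) = -549290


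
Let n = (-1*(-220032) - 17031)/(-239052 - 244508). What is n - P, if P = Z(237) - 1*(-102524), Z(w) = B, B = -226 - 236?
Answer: -314352253/3080 ≈ -1.0206e+5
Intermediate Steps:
B = -462
Z(w) = -462
P = 102062 (P = -462 - 1*(-102524) = -462 + 102524 = 102062)
n = -1293/3080 (n = (220032 - 17031)/(-483560) = 203001*(-1/483560) = -1293/3080 ≈ -0.41981)
n - P = -1293/3080 - 1*102062 = -1293/3080 - 102062 = -314352253/3080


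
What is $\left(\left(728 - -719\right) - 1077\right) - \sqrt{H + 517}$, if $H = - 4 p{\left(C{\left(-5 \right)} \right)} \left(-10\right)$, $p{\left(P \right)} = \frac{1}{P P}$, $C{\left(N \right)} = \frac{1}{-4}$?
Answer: $370 - \sqrt{1157} \approx 335.99$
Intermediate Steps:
$C{\left(N \right)} = - \frac{1}{4}$
$p{\left(P \right)} = \frac{1}{P^{2}}$
$H = 640$ ($H = - \frac{4}{\frac{1}{16}} \left(-10\right) = \left(-4\right) 16 \left(-10\right) = \left(-64\right) \left(-10\right) = 640$)
$\left(\left(728 - -719\right) - 1077\right) - \sqrt{H + 517} = \left(\left(728 - -719\right) - 1077\right) - \sqrt{640 + 517} = \left(\left(728 + 719\right) - 1077\right) - \sqrt{1157} = \left(1447 - 1077\right) - \sqrt{1157} = 370 - \sqrt{1157}$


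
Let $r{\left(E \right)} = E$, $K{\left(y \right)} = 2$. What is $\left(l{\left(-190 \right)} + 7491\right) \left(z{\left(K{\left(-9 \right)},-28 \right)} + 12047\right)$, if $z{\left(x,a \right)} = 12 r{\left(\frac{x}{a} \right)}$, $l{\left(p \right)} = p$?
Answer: $87948889$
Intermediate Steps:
$z{\left(x,a \right)} = \frac{12 x}{a}$ ($z{\left(x,a \right)} = 12 \frac{x}{a} = \frac{12 x}{a}$)
$\left(l{\left(-190 \right)} + 7491\right) \left(z{\left(K{\left(-9 \right)},-28 \right)} + 12047\right) = \left(-190 + 7491\right) \left(12 \cdot 2 \frac{1}{-28} + 12047\right) = 7301 \left(12 \cdot 2 \left(- \frac{1}{28}\right) + 12047\right) = 7301 \left(- \frac{6}{7} + 12047\right) = 7301 \cdot \frac{84323}{7} = 87948889$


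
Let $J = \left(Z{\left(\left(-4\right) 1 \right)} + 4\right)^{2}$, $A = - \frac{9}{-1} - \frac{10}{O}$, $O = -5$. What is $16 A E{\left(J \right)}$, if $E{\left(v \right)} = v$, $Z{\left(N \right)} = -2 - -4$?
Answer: $6336$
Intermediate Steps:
$Z{\left(N \right)} = 2$ ($Z{\left(N \right)} = -2 + 4 = 2$)
$A = 11$ ($A = - \frac{9}{-1} - \frac{10}{-5} = \left(-9\right) \left(-1\right) - -2 = 9 + 2 = 11$)
$J = 36$ ($J = \left(2 + 4\right)^{2} = 6^{2} = 36$)
$16 A E{\left(J \right)} = 16 \cdot 11 \cdot 36 = 176 \cdot 36 = 6336$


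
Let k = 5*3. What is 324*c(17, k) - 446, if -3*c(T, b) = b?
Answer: -2066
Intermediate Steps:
k = 15
c(T, b) = -b/3
324*c(17, k) - 446 = 324*(-⅓*15) - 446 = 324*(-5) - 446 = -1620 - 446 = -2066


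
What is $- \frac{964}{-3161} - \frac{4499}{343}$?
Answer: $- \frac{13890687}{1084223} \approx -12.812$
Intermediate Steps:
$- \frac{964}{-3161} - \frac{4499}{343} = \left(-964\right) \left(- \frac{1}{3161}\right) - \frac{4499}{343} = \frac{964}{3161} - \frac{4499}{343} = - \frac{13890687}{1084223}$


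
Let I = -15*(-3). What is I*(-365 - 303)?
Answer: -30060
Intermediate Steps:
I = 45
I*(-365 - 303) = 45*(-365 - 303) = 45*(-668) = -30060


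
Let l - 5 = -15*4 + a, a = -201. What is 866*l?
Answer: -221696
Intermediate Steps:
l = -256 (l = 5 + (-15*4 - 201) = 5 + (-60 - 201) = 5 - 261 = -256)
866*l = 866*(-256) = -221696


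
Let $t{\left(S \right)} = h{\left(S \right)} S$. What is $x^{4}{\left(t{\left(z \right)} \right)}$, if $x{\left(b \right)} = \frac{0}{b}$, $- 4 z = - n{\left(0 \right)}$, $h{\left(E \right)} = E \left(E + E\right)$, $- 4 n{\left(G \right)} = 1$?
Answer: $0$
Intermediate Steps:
$n{\left(G \right)} = - \frac{1}{4}$ ($n{\left(G \right)} = \left(- \frac{1}{4}\right) 1 = - \frac{1}{4}$)
$h{\left(E \right)} = 2 E^{2}$ ($h{\left(E \right)} = E 2 E = 2 E^{2}$)
$z = - \frac{1}{16}$ ($z = - \frac{\left(-1\right) \left(- \frac{1}{4}\right)}{4} = \left(- \frac{1}{4}\right) \frac{1}{4} = - \frac{1}{16} \approx -0.0625$)
$t{\left(S \right)} = 2 S^{3}$ ($t{\left(S \right)} = 2 S^{2} S = 2 S^{3}$)
$x{\left(b \right)} = 0$
$x^{4}{\left(t{\left(z \right)} \right)} = 0^{4} = 0$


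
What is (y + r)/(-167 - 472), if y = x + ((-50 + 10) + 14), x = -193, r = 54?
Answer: 55/213 ≈ 0.25822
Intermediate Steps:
y = -219 (y = -193 + ((-50 + 10) + 14) = -193 + (-40 + 14) = -193 - 26 = -219)
(y + r)/(-167 - 472) = (-219 + 54)/(-167 - 472) = -165/(-639) = -165*(-1/639) = 55/213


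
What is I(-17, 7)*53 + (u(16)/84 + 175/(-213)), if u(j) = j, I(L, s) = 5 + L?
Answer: -949217/1491 ≈ -636.63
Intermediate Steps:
I(-17, 7)*53 + (u(16)/84 + 175/(-213)) = (5 - 17)*53 + (16/84 + 175/(-213)) = -12*53 + (16*(1/84) + 175*(-1/213)) = -636 + (4/21 - 175/213) = -636 - 941/1491 = -949217/1491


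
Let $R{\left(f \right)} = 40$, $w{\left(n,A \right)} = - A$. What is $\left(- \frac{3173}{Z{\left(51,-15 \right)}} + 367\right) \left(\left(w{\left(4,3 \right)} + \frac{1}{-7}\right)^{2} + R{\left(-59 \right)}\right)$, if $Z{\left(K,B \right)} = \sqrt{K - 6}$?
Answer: $\frac{896948}{49} - \frac{7754812 \sqrt{5}}{735} \approx -5287.2$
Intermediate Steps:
$Z{\left(K,B \right)} = \sqrt{-6 + K}$
$\left(- \frac{3173}{Z{\left(51,-15 \right)}} + 367\right) \left(\left(w{\left(4,3 \right)} + \frac{1}{-7}\right)^{2} + R{\left(-59 \right)}\right) = \left(- \frac{3173}{\sqrt{-6 + 51}} + 367\right) \left(\left(\left(-1\right) 3 + \frac{1}{-7}\right)^{2} + 40\right) = \left(- \frac{3173}{\sqrt{45}} + 367\right) \left(\left(-3 - \frac{1}{7}\right)^{2} + 40\right) = \left(- \frac{3173}{3 \sqrt{5}} + 367\right) \left(\left(- \frac{22}{7}\right)^{2} + 40\right) = \left(- 3173 \frac{\sqrt{5}}{15} + 367\right) \left(\frac{484}{49} + 40\right) = \left(- \frac{3173 \sqrt{5}}{15} + 367\right) \frac{2444}{49} = \left(367 - \frac{3173 \sqrt{5}}{15}\right) \frac{2444}{49} = \frac{896948}{49} - \frac{7754812 \sqrt{5}}{735}$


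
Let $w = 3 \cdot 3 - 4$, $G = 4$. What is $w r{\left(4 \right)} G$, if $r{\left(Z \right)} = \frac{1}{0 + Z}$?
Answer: $5$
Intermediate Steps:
$r{\left(Z \right)} = \frac{1}{Z}$
$w = 5$ ($w = 9 - 4 = 5$)
$w r{\left(4 \right)} G = \frac{5}{4} \cdot 4 = 5$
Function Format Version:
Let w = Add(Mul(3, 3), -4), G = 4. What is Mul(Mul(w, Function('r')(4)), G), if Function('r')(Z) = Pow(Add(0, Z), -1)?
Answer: 5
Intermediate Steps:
Function('r')(Z) = Pow(Z, -1)
w = 5 (w = Add(9, -4) = 5)
Mul(Mul(w, Function('r')(4)), G) = Mul(Mul(5, Pow(4, -1)), 4) = Mul(Mul(5, Rational(1, 4)), 4) = Mul(Rational(5, 4), 4) = 5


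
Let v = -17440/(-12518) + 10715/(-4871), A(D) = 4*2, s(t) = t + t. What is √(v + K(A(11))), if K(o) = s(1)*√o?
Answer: √(-749691795203285 + 3717972332131684*√2)/30487589 ≈ 2.2023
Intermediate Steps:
s(t) = 2*t
A(D) = 8
K(o) = 2*√o (K(o) = (2*1)*√o = 2*√o)
v = -24590065/30487589 (v = -17440*(-1/12518) + 10715*(-1/4871) = 8720/6259 - 10715/4871 = -24590065/30487589 ≈ -0.80656)
√(v + K(A(11))) = √(-24590065/30487589 + 2*√8) = √(-24590065/30487589 + 2*(2*√2)) = √(-24590065/30487589 + 4*√2)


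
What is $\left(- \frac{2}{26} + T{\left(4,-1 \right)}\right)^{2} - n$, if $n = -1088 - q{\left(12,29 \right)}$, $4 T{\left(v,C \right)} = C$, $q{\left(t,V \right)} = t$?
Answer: $\frac{2974689}{2704} \approx 1100.1$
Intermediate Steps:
$T{\left(v,C \right)} = \frac{C}{4}$
$n = -1100$ ($n = -1088 - 12 = -1100$)
$\left(- \frac{2}{26} + T{\left(4,-1 \right)}\right)^{2} - n = \left(- \frac{2}{26} + \frac{1}{4} \left(-1\right)\right)^{2} - -1100 = \left(\left(-2\right) \frac{1}{26} - \frac{1}{4}\right)^{2} + 1100 = \left(- \frac{1}{13} - \frac{1}{4}\right)^{2} + 1100 = \left(- \frac{17}{52}\right)^{2} + 1100 = \frac{289}{2704} + 1100 = \frac{2974689}{2704}$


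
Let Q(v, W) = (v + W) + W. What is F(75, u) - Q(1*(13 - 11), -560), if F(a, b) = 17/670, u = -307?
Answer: 749077/670 ≈ 1118.0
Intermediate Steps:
Q(v, W) = v + 2*W (Q(v, W) = (W + v) + W = v + 2*W)
F(a, b) = 17/670 (F(a, b) = 17*(1/670) = 17/670)
F(75, u) - Q(1*(13 - 11), -560) = 17/670 - (1*(13 - 11) + 2*(-560)) = 17/670 - (1*2 - 1120) = 17/670 - (2 - 1120) = 17/670 - 1*(-1118) = 17/670 + 1118 = 749077/670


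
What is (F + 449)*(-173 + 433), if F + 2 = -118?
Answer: 85540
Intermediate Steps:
F = -120 (F = -2 - 118 = -120)
(F + 449)*(-173 + 433) = (-120 + 449)*(-173 + 433) = 329*260 = 85540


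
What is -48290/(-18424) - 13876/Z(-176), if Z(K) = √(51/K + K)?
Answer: 24145/9212 + 55504*I*√341297/31027 ≈ 2.621 + 1045.1*I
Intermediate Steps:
Z(K) = √(K + 51/K)
-48290/(-18424) - 13876/Z(-176) = -48290/(-18424) - 13876/√(-176 + 51/(-176)) = -48290*(-1/18424) - 13876/√(-176 + 51*(-1/176)) = 24145/9212 - 13876/√(-176 - 51/176) = 24145/9212 - 13876*(-4*I*√341297/31027) = 24145/9212 - (-55504)*I*√341297/31027 = 24145/9212 + 55504*I*√341297/31027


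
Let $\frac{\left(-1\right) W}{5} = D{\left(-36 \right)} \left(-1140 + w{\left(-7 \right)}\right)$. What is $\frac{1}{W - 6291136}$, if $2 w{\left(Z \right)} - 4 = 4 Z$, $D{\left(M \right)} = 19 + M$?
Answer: $- \frac{1}{6389056} \approx -1.5652 \cdot 10^{-7}$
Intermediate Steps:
$w{\left(Z \right)} = 2 + 2 Z$ ($w{\left(Z \right)} = 2 + \frac{4 Z}{2} = 2 + 2 Z$)
$W = -97920$ ($W = - 5 \left(19 - 36\right) \left(-1140 + \left(2 + 2 \left(-7\right)\right)\right) = - 5 \left(- 17 \left(-1140 + \left(2 - 14\right)\right)\right) = - 5 \left(- 17 \left(-1140 - 12\right)\right) = - 5 \left(\left(-17\right) \left(-1152\right)\right) = \left(-5\right) 19584 = -97920$)
$\frac{1}{W - 6291136} = \frac{1}{-97920 - 6291136} = \frac{1}{-6389056} = - \frac{1}{6389056}$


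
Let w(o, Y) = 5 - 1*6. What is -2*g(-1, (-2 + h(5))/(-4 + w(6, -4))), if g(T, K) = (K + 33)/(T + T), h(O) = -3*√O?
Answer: 167/5 + 3*√5/5 ≈ 34.742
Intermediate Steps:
w(o, Y) = -1 (w(o, Y) = 5 - 6 = -1)
g(T, K) = (33 + K)/(2*T) (g(T, K) = (33 + K)/((2*T)) = (33 + K)*(1/(2*T)) = (33 + K)/(2*T))
-2*g(-1, (-2 + h(5))/(-4 + w(6, -4))) = -(33 + (-2 - 3*√5)/(-4 - 1))/(-1) = -(-1)*(33 + (-2 - 3*√5)/(-5)) = -(-1)*(33 + (-2 - 3*√5)*(-⅕)) = -(-1)*(33 + (⅖ + 3*√5/5)) = -(-1)*(167/5 + 3*√5/5) = -2*(-167/10 - 3*√5/10) = 167/5 + 3*√5/5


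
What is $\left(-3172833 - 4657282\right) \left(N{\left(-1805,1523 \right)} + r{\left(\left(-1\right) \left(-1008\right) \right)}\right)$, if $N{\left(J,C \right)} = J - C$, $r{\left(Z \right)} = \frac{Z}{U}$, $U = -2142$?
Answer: $26062307480$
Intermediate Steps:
$r{\left(Z \right)} = - \frac{Z}{2142}$ ($r{\left(Z \right)} = \frac{Z}{-2142} = Z \left(- \frac{1}{2142}\right) = - \frac{Z}{2142}$)
$\left(-3172833 - 4657282\right) \left(N{\left(-1805,1523 \right)} + r{\left(\left(-1\right) \left(-1008\right) \right)}\right) = \left(-3172833 - 4657282\right) \left(\left(-1805 - 1523\right) - \frac{\left(-1\right) \left(-1008\right)}{2142}\right) = - 7830115 \left(\left(-1805 - 1523\right) - \frac{8}{17}\right) = - 7830115 \left(-3328 - \frac{8}{17}\right) = \left(-7830115\right) \left(- \frac{56584}{17}\right) = 26062307480$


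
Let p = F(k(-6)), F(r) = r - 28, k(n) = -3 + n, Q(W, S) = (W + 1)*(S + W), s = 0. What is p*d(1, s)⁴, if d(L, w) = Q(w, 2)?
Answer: -592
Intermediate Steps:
Q(W, S) = (1 + W)*(S + W)
F(r) = -28 + r
d(L, w) = 2 + w² + 3*w (d(L, w) = 2 + w + w² + 2*w = 2 + w² + 3*w)
p = -37 (p = -28 + (-3 - 6) = -28 - 9 = -37)
p*d(1, s)⁴ = -37*(2 + 0² + 3*0)⁴ = -37*(2 + 0 + 0)⁴ = -37*2⁴ = -37*16 = -592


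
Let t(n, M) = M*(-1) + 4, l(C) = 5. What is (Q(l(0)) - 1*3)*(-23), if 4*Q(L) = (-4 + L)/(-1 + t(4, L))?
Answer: 575/8 ≈ 71.875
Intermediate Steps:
t(n, M) = 4 - M (t(n, M) = -M + 4 = 4 - M)
Q(L) = (-4 + L)/(4*(3 - L)) (Q(L) = ((-4 + L)/(-1 + (4 - L)))/4 = ((-4 + L)/(3 - L))/4 = (-4 + L)/(4*(3 - L)))
(Q(l(0)) - 1*3)*(-23) = ((4 - 1*5)/(4*(-3 + 5)) - 1*3)*(-23) = ((1/4)*(4 - 5)/2 - 3)*(-23) = ((1/4)*(1/2)*(-1) - 3)*(-23) = (-1/8 - 3)*(-23) = -25/8*(-23) = 575/8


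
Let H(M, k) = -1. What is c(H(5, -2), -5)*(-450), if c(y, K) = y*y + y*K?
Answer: -2700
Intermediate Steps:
c(y, K) = y² + K*y
c(H(5, -2), -5)*(-450) = -(-5 - 1)*(-450) = -1*(-6)*(-450) = 6*(-450) = -2700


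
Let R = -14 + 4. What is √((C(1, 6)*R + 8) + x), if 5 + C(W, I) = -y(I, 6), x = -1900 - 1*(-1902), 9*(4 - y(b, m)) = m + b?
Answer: 2*√195/3 ≈ 9.3095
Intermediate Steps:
R = -10
y(b, m) = 4 - b/9 - m/9 (y(b, m) = 4 - (m + b)/9 = 4 - (b + m)/9 = 4 + (-b/9 - m/9) = 4 - b/9 - m/9)
x = 2 (x = -1900 + 1902 = 2)
C(W, I) = -25/3 + I/9 (C(W, I) = -5 - (4 - I/9 - ⅑*6) = -5 - (4 - I/9 - ⅔) = -5 - (10/3 - I/9) = -5 + (-10/3 + I/9) = -25/3 + I/9)
√((C(1, 6)*R + 8) + x) = √(((-25/3 + (⅑)*6)*(-10) + 8) + 2) = √(((-25/3 + ⅔)*(-10) + 8) + 2) = √((-23/3*(-10) + 8) + 2) = √((230/3 + 8) + 2) = √(254/3 + 2) = √(260/3) = 2*√195/3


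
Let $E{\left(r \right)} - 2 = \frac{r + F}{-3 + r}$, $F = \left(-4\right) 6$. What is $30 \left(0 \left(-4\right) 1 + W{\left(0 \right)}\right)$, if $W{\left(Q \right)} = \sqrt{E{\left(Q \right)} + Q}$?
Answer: $30 \sqrt{10} \approx 94.868$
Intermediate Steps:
$F = -24$
$E{\left(r \right)} = 2 + \frac{-24 + r}{-3 + r}$ ($E{\left(r \right)} = 2 + \frac{r - 24}{-3 + r} = 2 + \frac{-24 + r}{-3 + r}$)
$W{\left(Q \right)} = \sqrt{Q + \frac{3 \left(-10 + Q\right)}{-3 + Q}}$ ($W{\left(Q \right)} = \sqrt{\frac{3 \left(-10 + Q\right)}{-3 + Q} + Q} = \sqrt{Q + \frac{3 \left(-10 + Q\right)}{-3 + Q}}$)
$30 \left(0 \left(-4\right) 1 + W{\left(0 \right)}\right) = 30 \left(0 \left(-4\right) 1 + \sqrt{\frac{-30 + 0^{2}}{-3 + 0}}\right) = 30 \left(0 \cdot 1 + \sqrt{\frac{-30 + 0}{-3}}\right) = 30 \left(0 + \sqrt{\left(- \frac{1}{3}\right) \left(-30\right)}\right) = 30 \left(0 + \sqrt{10}\right) = 30 \sqrt{10}$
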